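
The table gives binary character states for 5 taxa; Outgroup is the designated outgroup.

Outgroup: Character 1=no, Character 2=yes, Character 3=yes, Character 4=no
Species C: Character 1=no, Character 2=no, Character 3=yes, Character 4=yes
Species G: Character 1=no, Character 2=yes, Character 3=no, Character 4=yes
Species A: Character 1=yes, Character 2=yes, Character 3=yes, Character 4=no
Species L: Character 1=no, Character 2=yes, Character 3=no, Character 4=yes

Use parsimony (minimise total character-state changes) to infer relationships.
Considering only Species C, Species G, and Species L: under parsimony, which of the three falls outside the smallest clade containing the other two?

Character polarity is set by the outgroup: the derived state is whichever differs from the outgroup's state, so for Character 2, Character 3 the derived state is 'no', and for the remaining characters it is 'yes'.
Character 1: derived state 'yes' in Species A only — an autapomorphy, so it tells us nothing about relationships among taxa.
Character 2 (derived state 'no') is unique to Species C (autapomorphy; uninformative for grouping).
Only Species G and Species L show the derived state 'no' for Character 3, supporting them as a clade.
Character 4: derived state 'yes' in Species C, Species G, and Species L only — synapomorphy for {Species C, Species G, Species L}.
Most parsimonious ingroup topology: ((Species C,(Species G,Species L)),Species A).
Species L and Species G share a more recent common ancestor with each other than either does with Species C, so Species C is the least closely related of the three.

Species C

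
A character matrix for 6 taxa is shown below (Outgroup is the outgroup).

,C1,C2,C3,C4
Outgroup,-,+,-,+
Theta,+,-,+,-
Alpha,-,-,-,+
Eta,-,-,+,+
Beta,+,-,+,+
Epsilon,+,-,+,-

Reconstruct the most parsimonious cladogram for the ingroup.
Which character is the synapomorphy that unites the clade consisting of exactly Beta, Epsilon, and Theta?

C1

Character polarity is set by the outgroup: the derived state is whichever differs from the outgroup's state, so for C2, C4 the derived state is '-', and for the remaining characters it is '+'.
C1 (derived state '+') is shared by Beta, Epsilon, and Theta — a synapomorphy uniting that clade.
C2 (derived state '-') is shared by all ingroup taxa — unites the whole ingroup.
Only Beta, Epsilon, Eta, and Theta show the derived state '+' for C3, supporting them as a clade.
C4: derived state '-' in Epsilon and Theta only — synapomorphy for {Epsilon, Theta}.
Most parsimonious ingroup topology: ((((Theta,Epsilon),Beta),Eta),Alpha).
The clade {Beta, Epsilon, Theta} is supported by C1: its derived state '+' occurs in exactly those taxa and in no other taxon (including the outgroup).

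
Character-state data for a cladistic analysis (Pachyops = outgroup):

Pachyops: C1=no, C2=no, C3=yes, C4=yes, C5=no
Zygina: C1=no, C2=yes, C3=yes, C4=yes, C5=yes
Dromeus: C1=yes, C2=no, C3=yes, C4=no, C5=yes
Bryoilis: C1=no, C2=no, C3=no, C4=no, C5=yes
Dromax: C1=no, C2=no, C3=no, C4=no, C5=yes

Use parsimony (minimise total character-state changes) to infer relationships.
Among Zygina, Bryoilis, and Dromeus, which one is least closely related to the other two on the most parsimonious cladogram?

Character polarity is set by the outgroup: the derived state is whichever differs from the outgroup's state, so for C3, C4 the derived state is 'no', and for the remaining characters it is 'yes'.
C1 (derived state 'yes') is unique to Dromeus (autapomorphy; uninformative for grouping).
C2: derived state 'yes' in Zygina only — an autapomorphy, so it tells us nothing about relationships among taxa.
C3: derived state 'no' in Bryoilis and Dromax only — synapomorphy for {Bryoilis, Dromax}.
C4 (derived state 'no') is shared by Bryoilis, Dromax, and Dromeus — a synapomorphy uniting that clade.
C5 (derived state 'yes') is shared by all ingroup taxa — unites the whole ingroup.
Most parsimonious ingroup topology: (Zygina,(Dromeus,(Bryoilis,Dromax))).
Dromeus and Bryoilis share a more recent common ancestor with each other than either does with Zygina, so Zygina is the least closely related of the three.

Zygina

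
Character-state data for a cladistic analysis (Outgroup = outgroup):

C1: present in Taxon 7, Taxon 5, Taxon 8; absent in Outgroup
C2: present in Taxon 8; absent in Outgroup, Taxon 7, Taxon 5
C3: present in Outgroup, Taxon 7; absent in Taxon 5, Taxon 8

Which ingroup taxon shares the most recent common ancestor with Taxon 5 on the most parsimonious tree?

Character polarity is set by the outgroup: the derived state is whichever differs from the outgroup's state, so for C3 the derived state is 'absent', and for the remaining characters it is 'present'.
C1 (derived state 'present') is shared by all ingroup taxa — unites the whole ingroup.
C2 (derived state 'present') is unique to Taxon 8 (autapomorphy; uninformative for grouping).
Only Taxon 5 and Taxon 8 show the derived state 'absent' for C3, supporting them as a clade.
Most parsimonious ingroup topology: (Taxon 7,(Taxon 8,Taxon 5)).
Taxon 5 and Taxon 8 form a cherry on this tree, so they are sister taxa.

Taxon 8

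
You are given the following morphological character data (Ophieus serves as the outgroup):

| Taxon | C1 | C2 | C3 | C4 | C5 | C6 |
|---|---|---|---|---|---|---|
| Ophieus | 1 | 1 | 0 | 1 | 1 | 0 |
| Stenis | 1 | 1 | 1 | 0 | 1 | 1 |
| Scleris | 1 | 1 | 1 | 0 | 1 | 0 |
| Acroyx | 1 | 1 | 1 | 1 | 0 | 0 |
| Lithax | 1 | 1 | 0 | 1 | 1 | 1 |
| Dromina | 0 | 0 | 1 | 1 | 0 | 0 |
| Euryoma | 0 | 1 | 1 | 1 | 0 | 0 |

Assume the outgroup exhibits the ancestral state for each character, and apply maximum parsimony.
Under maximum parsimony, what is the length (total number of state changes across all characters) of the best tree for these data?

Character polarity is set by the outgroup: the derived state is whichever differs from the outgroup's state, so for C1, C2, C4, C5 the derived state is '0', and for the remaining characters it is '1'.
C1: derived state '0' in Dromina and Euryoma only — synapomorphy for {Dromina, Euryoma}.
C2 (derived state '0') is unique to Dromina (autapomorphy; uninformative for grouping).
C3 (derived state '1') is shared by Acroyx, Dromina, Euryoma, Scleris, and Stenis — a synapomorphy uniting that clade.
Only Scleris and Stenis show the derived state '0' for C4, supporting them as a clade.
C5: derived state '0' in Acroyx, Dromina, and Euryoma only — synapomorphy for {Acroyx, Dromina, Euryoma}.
C6 groups Lithax and Stenis, which is incompatible with the clades supported by the remaining characters; treating it as convergent (homoplasy) costs fewer steps than any alternative tree.
Most parsimonious ingroup topology: (((Stenis,Scleris),(Acroyx,(Dromina,Euryoma))),Lithax).
Changes per character on this tree: C1: 1; C2: 1; C3: 1; C4: 1; C5: 1; C6: 2.
Total = 7.

7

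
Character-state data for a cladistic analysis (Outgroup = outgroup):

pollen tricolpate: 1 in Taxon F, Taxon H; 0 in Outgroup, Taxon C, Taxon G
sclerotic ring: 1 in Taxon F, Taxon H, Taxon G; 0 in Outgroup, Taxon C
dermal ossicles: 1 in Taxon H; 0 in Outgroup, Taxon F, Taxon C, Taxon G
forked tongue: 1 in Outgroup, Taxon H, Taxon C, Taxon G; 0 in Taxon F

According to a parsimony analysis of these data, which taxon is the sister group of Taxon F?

Character polarity is set by the outgroup: the derived state is whichever differs from the outgroup's state, so for forked tongue the derived state is '0', and for the remaining characters it is '1'.
pollen tricolpate: derived state '1' in Taxon F and Taxon H only — synapomorphy for {Taxon F, Taxon H}.
Only Taxon F, Taxon G, and Taxon H show the derived state '1' for sclerotic ring, supporting them as a clade.
dermal ossicles: derived state '1' in Taxon H only — an autapomorphy, so it tells us nothing about relationships among taxa.
forked tongue (derived state '0') is unique to Taxon F (autapomorphy; uninformative for grouping).
Most parsimonious ingroup topology: (((Taxon F,Taxon H),Taxon G),Taxon C).
Taxon F and Taxon H form a cherry on this tree, so they are sister taxa.

Taxon H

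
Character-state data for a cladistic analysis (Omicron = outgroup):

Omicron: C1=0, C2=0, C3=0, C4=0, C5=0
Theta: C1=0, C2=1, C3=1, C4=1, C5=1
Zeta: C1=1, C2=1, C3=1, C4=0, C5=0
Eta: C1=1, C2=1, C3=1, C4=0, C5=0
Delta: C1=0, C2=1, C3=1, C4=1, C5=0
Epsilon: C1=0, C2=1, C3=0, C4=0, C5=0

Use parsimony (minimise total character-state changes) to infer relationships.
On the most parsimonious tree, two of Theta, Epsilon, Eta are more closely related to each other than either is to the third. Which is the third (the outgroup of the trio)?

The outgroup has state '0' for every character, so '1' is the derived state throughout.
Only Eta and Zeta show the derived state '1' for C1, supporting them as a clade.
C2 (derived state '1') is shared by all ingroup taxa — unites the whole ingroup.
C3 (derived state '1') is shared by Delta, Eta, Theta, and Zeta — a synapomorphy uniting that clade.
Only Delta and Theta show the derived state '1' for C4, supporting them as a clade.
C5 (derived state '1') is unique to Theta (autapomorphy; uninformative for grouping).
Most parsimonious ingroup topology: (((Theta,Delta),(Zeta,Eta)),Epsilon).
Theta and Eta share a more recent common ancestor with each other than either does with Epsilon, so Epsilon is the least closely related of the three.

Epsilon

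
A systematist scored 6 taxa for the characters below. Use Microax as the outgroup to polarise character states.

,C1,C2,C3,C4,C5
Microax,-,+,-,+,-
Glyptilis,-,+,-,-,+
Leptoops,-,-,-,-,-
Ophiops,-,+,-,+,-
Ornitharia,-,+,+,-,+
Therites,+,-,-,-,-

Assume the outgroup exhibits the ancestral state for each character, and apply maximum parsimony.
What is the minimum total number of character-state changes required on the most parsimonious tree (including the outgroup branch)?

Character polarity is set by the outgroup: the derived state is whichever differs from the outgroup's state, so for C2, C4 the derived state is '-', and for the remaining characters it is '+'.
C1 (derived state '+') is unique to Therites (autapomorphy; uninformative for grouping).
C2: derived state '-' in Leptoops and Therites only — synapomorphy for {Leptoops, Therites}.
C3: derived state '+' in Ornitharia only — an autapomorphy, so it tells us nothing about relationships among taxa.
C4: derived state '-' in Glyptilis, Leptoops, Ornitharia, and Therites only — synapomorphy for {Glyptilis, Leptoops, Ornitharia, Therites}.
C5: derived state '+' in Glyptilis and Ornitharia only — synapomorphy for {Glyptilis, Ornitharia}.
Most parsimonious ingroup topology: (((Glyptilis,Ornitharia),(Leptoops,Therites)),Ophiops).
Changes per character on this tree: C1: 1; C2: 1; C3: 1; C4: 1; C5: 1.
Total = 5.

5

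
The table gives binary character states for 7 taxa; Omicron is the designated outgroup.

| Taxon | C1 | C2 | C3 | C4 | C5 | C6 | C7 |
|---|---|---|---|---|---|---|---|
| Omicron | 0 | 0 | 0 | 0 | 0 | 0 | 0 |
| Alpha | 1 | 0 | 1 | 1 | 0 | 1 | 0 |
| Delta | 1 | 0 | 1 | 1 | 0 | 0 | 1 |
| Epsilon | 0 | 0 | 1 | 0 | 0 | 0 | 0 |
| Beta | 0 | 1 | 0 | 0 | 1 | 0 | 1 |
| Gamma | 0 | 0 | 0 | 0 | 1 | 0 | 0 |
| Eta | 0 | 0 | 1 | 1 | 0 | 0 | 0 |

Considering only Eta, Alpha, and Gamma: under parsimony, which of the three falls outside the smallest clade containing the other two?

The outgroup has state '0' for every character, so '1' is the derived state throughout.
C1 (derived state '1') is shared by Alpha and Delta — a synapomorphy uniting that clade.
C2 (derived state '1') is unique to Beta (autapomorphy; uninformative for grouping).
Only Alpha, Delta, Epsilon, and Eta show the derived state '1' for C3, supporting them as a clade.
C4 (derived state '1') is shared by Alpha, Delta, and Eta — a synapomorphy uniting that clade.
Only Beta and Gamma show the derived state '1' for C5, supporting them as a clade.
C6 (derived state '1') is unique to Alpha (autapomorphy; uninformative for grouping).
C7 groups Beta and Delta, which is incompatible with the clades supported by the remaining characters; treating it as convergent (homoplasy) costs fewer steps than any alternative tree.
Most parsimonious ingroup topology: ((((Alpha,Delta),Eta),Epsilon),(Beta,Gamma)).
Alpha and Eta share a more recent common ancestor with each other than either does with Gamma, so Gamma is the least closely related of the three.

Gamma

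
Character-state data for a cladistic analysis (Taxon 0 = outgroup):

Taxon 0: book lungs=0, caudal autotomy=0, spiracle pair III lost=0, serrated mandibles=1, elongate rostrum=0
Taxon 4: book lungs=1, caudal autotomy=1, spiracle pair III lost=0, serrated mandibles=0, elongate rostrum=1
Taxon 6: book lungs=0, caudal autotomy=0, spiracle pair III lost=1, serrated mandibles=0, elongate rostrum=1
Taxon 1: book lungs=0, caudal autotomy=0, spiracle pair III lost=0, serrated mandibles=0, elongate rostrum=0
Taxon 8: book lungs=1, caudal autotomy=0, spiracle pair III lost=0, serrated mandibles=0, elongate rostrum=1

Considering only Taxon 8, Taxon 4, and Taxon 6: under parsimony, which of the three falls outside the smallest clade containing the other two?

Character polarity is set by the outgroup: the derived state is whichever differs from the outgroup's state, so for serrated mandibles the derived state is '0', and for the remaining characters it is '1'.
Only Taxon 4 and Taxon 8 show the derived state '1' for book lungs, supporting them as a clade.
caudal autotomy: derived state '1' in Taxon 4 only — an autapomorphy, so it tells us nothing about relationships among taxa.
spiracle pair III lost: derived state '1' in Taxon 6 only — an autapomorphy, so it tells us nothing about relationships among taxa.
All ingroup taxa share the derived state '0' for serrated mandibles; it defines the ingroup but does not resolve relationships within it.
Only Taxon 4, Taxon 6, and Taxon 8 show the derived state '1' for elongate rostrum, supporting them as a clade.
Most parsimonious ingroup topology: (((Taxon 4,Taxon 8),Taxon 6),Taxon 1).
Taxon 4 and Taxon 8 share a more recent common ancestor with each other than either does with Taxon 6, so Taxon 6 is the least closely related of the three.

Taxon 6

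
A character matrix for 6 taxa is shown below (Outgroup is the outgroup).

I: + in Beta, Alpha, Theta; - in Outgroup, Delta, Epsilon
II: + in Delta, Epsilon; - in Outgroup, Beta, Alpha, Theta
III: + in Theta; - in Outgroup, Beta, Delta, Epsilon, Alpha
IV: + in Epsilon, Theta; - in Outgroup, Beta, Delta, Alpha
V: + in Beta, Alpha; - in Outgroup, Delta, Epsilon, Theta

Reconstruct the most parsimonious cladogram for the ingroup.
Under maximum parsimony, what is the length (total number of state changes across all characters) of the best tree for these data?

6

The outgroup has state '-' for every character, so '+' is the derived state throughout.
Only Alpha, Beta, and Theta show the derived state '+' for I, supporting them as a clade.
II: derived state '+' in Delta and Epsilon only — synapomorphy for {Delta, Epsilon}.
III (derived state '+') is unique to Theta (autapomorphy; uninformative for grouping).
IV groups Epsilon and Theta, which is incompatible with the clades supported by the remaining characters; treating it as convergent (homoplasy) costs fewer steps than any alternative tree.
Only Alpha and Beta show the derived state '+' for V, supporting them as a clade.
Most parsimonious ingroup topology: (((Beta,Alpha),Theta),(Delta,Epsilon)).
Changes per character on this tree: I: 1; II: 1; III: 1; IV: 2; V: 1.
Total = 6.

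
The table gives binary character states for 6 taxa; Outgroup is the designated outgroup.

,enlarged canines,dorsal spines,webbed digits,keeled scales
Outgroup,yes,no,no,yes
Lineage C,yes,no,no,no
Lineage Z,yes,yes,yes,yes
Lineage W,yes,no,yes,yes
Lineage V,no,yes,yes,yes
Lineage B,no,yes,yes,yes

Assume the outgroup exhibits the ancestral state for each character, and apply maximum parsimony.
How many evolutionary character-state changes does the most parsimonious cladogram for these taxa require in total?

4

Character polarity is set by the outgroup: the derived state is whichever differs from the outgroup's state, so for enlarged canines, keeled scales the derived state is 'no', and for the remaining characters it is 'yes'.
enlarged canines: derived state 'no' in Lineage B and Lineage V only — synapomorphy for {Lineage B, Lineage V}.
dorsal spines (derived state 'yes') is shared by Lineage B, Lineage V, and Lineage Z — a synapomorphy uniting that clade.
Only Lineage B, Lineage V, Lineage W, and Lineage Z show the derived state 'yes' for webbed digits, supporting them as a clade.
keeled scales: derived state 'no' in Lineage C only — an autapomorphy, so it tells us nothing about relationships among taxa.
Most parsimonious ingroup topology: (Lineage C,((Lineage Z,(Lineage V,Lineage B)),Lineage W)).
Changes per character on this tree: enlarged canines: 1; dorsal spines: 1; webbed digits: 1; keeled scales: 1.
Total = 4.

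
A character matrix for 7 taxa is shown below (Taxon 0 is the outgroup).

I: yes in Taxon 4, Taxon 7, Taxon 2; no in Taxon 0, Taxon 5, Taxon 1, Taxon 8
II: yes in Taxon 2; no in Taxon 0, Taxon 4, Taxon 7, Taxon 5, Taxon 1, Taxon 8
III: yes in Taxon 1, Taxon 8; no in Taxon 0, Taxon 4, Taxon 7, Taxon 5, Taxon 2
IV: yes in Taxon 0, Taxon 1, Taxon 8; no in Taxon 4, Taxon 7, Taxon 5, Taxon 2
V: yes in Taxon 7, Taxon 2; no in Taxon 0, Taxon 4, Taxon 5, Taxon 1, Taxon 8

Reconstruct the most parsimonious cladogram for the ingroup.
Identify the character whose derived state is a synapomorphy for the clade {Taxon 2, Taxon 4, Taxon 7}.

I

Character polarity is set by the outgroup: the derived state is whichever differs from the outgroup's state, so for IV the derived state is 'no', and for the remaining characters it is 'yes'.
I (derived state 'yes') is shared by Taxon 2, Taxon 4, and Taxon 7 — a synapomorphy uniting that clade.
II: derived state 'yes' in Taxon 2 only — an autapomorphy, so it tells us nothing about relationships among taxa.
III (derived state 'yes') is shared by Taxon 1 and Taxon 8 — a synapomorphy uniting that clade.
IV: derived state 'no' in Taxon 2, Taxon 4, Taxon 5, and Taxon 7 only — synapomorphy for {Taxon 2, Taxon 4, Taxon 5, Taxon 7}.
V (derived state 'yes') is shared by Taxon 2 and Taxon 7 — a synapomorphy uniting that clade.
Most parsimonious ingroup topology: (((Taxon 4,(Taxon 7,Taxon 2)),Taxon 5),(Taxon 1,Taxon 8)).
The clade {Taxon 2, Taxon 4, Taxon 7} is supported by I: its derived state 'yes' occurs in exactly those taxa and in no other taxon (including the outgroup).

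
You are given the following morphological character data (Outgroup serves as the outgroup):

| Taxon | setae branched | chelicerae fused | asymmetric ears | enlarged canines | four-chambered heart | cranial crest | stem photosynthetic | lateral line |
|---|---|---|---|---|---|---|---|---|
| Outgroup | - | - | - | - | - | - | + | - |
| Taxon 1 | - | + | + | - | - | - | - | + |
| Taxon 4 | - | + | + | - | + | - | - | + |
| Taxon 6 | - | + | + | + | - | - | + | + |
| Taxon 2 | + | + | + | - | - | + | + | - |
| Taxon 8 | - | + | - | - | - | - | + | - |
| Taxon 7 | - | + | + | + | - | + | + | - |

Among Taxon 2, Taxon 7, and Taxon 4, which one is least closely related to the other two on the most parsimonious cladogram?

Taxon 4

Character polarity is set by the outgroup: the derived state is whichever differs from the outgroup's state, so for stem photosynthetic the derived state is '-', and for the remaining characters it is '+'.
setae branched (derived state '+') is unique to Taxon 2 (autapomorphy; uninformative for grouping).
chelicerae fused (derived state '+') is shared by all ingroup taxa — unites the whole ingroup.
asymmetric ears (derived state '+') is shared by Taxon 1, Taxon 2, Taxon 4, Taxon 6, and Taxon 7 — a synapomorphy uniting that clade.
enlarged canines (state '+') occurs in Taxon 6 and Taxon 7 but conflicts with the nesting implied by the other characters — most parsimoniously interpreted as homoplasy.
four-chambered heart (derived state '+') is unique to Taxon 4 (autapomorphy; uninformative for grouping).
cranial crest (derived state '+') is shared by Taxon 2 and Taxon 7 — a synapomorphy uniting that clade.
stem photosynthetic: derived state '-' in Taxon 1 and Taxon 4 only — synapomorphy for {Taxon 1, Taxon 4}.
lateral line: derived state '+' in Taxon 1, Taxon 4, and Taxon 6 only — synapomorphy for {Taxon 1, Taxon 4, Taxon 6}.
Most parsimonious ingroup topology: ((((Taxon 1,Taxon 4),Taxon 6),(Taxon 2,Taxon 7)),Taxon 8).
Taxon 7 and Taxon 2 share a more recent common ancestor with each other than either does with Taxon 4, so Taxon 4 is the least closely related of the three.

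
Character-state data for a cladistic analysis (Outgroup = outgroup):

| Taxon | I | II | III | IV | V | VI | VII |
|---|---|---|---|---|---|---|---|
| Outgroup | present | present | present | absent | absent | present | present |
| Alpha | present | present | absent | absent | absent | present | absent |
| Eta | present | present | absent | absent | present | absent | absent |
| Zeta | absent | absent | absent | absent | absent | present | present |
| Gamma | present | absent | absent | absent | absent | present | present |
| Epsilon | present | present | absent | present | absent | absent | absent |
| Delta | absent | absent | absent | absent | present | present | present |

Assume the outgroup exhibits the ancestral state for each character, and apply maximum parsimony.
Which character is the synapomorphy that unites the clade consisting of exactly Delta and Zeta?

I

Character polarity is set by the outgroup: the derived state is whichever differs from the outgroup's state, so for I, II, III, VI, VII the derived state is 'absent', and for the remaining characters it is 'present'.
I: derived state 'absent' in Delta and Zeta only — synapomorphy for {Delta, Zeta}.
II (derived state 'absent') is shared by Delta, Gamma, and Zeta — a synapomorphy uniting that clade.
All ingroup taxa share the derived state 'absent' for III; it defines the ingroup but does not resolve relationships within it.
IV (derived state 'present') is unique to Epsilon (autapomorphy; uninformative for grouping).
V groups Delta and Eta, which is incompatible with the clades supported by the remaining characters; treating it as convergent (homoplasy) costs fewer steps than any alternative tree.
Only Epsilon and Eta show the derived state 'absent' for VI, supporting them as a clade.
Only Alpha, Epsilon, and Eta show the derived state 'absent' for VII, supporting them as a clade.
Most parsimonious ingroup topology: ((Alpha,(Eta,Epsilon)),((Zeta,Delta),Gamma)).
The clade {Delta, Zeta} is supported by I: its derived state 'absent' occurs in exactly those taxa and in no other taxon (including the outgroup).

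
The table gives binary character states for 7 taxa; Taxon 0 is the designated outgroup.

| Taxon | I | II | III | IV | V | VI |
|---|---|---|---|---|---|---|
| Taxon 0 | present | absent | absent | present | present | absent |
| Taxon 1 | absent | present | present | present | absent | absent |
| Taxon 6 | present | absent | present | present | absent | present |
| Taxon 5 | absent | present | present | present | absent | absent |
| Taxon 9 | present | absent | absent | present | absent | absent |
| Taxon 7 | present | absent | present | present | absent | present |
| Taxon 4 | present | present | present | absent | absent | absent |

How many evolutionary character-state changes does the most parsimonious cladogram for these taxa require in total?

Character polarity is set by the outgroup: the derived state is whichever differs from the outgroup's state, so for I, IV, V the derived state is 'absent', and for the remaining characters it is 'present'.
I: derived state 'absent' in Taxon 1 and Taxon 5 only — synapomorphy for {Taxon 1, Taxon 5}.
Only Taxon 1, Taxon 4, and Taxon 5 show the derived state 'present' for II, supporting them as a clade.
Only Taxon 1, Taxon 4, Taxon 5, Taxon 6, and Taxon 7 show the derived state 'present' for III, supporting them as a clade.
IV: derived state 'absent' in Taxon 4 only — an autapomorphy, so it tells us nothing about relationships among taxa.
V (derived state 'absent') is shared by all ingroup taxa — unites the whole ingroup.
Only Taxon 6 and Taxon 7 show the derived state 'present' for VI, supporting them as a clade.
Most parsimonious ingroup topology: ((((Taxon 1,Taxon 5),Taxon 4),(Taxon 6,Taxon 7)),Taxon 9).
Changes per character on this tree: I: 1; II: 1; III: 1; IV: 1; V: 1; VI: 1.
Total = 6.

6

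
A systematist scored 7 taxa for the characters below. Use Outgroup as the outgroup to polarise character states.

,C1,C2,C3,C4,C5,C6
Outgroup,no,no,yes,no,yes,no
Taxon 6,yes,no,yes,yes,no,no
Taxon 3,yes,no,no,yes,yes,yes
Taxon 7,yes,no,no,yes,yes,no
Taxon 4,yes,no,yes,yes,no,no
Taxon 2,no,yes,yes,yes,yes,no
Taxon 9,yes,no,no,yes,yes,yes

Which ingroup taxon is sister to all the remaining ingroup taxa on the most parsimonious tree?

Taxon 2

Character polarity is set by the outgroup: the derived state is whichever differs from the outgroup's state, so for C3, C5 the derived state is 'no', and for the remaining characters it is 'yes'.
C1: derived state 'yes' in Taxon 3, Taxon 4, Taxon 6, Taxon 7, and Taxon 9 only — synapomorphy for {Taxon 3, Taxon 4, Taxon 6, Taxon 7, Taxon 9}.
C2: derived state 'yes' in Taxon 2 only — an autapomorphy, so it tells us nothing about relationships among taxa.
Only Taxon 3, Taxon 7, and Taxon 9 show the derived state 'no' for C3, supporting them as a clade.
C4 (derived state 'yes') is shared by all ingroup taxa — unites the whole ingroup.
C5 (derived state 'no') is shared by Taxon 4 and Taxon 6 — a synapomorphy uniting that clade.
C6 (derived state 'yes') is shared by Taxon 3 and Taxon 9 — a synapomorphy uniting that clade.
Most parsimonious ingroup topology: (((Taxon 6,Taxon 4),((Taxon 3,Taxon 9),Taxon 7)),Taxon 2).
Taxon 2 is sister to the clade containing all other ingroup taxa, so it is the earliest-diverging (most basal) ingroup lineage.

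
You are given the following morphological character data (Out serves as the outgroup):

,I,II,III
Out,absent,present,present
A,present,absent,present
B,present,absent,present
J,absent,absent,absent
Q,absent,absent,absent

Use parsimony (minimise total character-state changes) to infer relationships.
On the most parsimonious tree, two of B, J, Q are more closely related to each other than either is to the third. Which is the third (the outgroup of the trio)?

B

Character polarity is set by the outgroup: the derived state is whichever differs from the outgroup's state, so for II, III the derived state is 'absent', and for the remaining characters it is 'present'.
Only A and B show the derived state 'present' for I, supporting them as a clade.
II (derived state 'absent') is shared by all ingroup taxa — unites the whole ingroup.
Only J and Q show the derived state 'absent' for III, supporting them as a clade.
Most parsimonious ingroup topology: ((A,B),(J,Q)).
Q and J share a more recent common ancestor with each other than either does with B, so B is the least closely related of the three.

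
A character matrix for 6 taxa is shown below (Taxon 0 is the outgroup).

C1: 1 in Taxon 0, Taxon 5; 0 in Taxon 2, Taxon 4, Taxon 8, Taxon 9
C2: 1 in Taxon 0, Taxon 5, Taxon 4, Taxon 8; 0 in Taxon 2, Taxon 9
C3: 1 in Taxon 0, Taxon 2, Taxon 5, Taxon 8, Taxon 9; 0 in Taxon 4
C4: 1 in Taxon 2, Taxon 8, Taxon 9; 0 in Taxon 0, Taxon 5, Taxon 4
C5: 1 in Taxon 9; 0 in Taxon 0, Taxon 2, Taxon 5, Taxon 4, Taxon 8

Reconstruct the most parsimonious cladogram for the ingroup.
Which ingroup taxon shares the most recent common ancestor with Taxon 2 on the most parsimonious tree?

Character polarity is set by the outgroup: the derived state is whichever differs from the outgroup's state, so for C1, C2, C3 the derived state is '0', and for the remaining characters it is '1'.
Only Taxon 2, Taxon 4, Taxon 8, and Taxon 9 show the derived state '0' for C1, supporting them as a clade.
Only Taxon 2 and Taxon 9 show the derived state '0' for C2, supporting them as a clade.
C3: derived state '0' in Taxon 4 only — an autapomorphy, so it tells us nothing about relationships among taxa.
C4: derived state '1' in Taxon 2, Taxon 8, and Taxon 9 only — synapomorphy for {Taxon 2, Taxon 8, Taxon 9}.
C5: derived state '1' in Taxon 9 only — an autapomorphy, so it tells us nothing about relationships among taxa.
Most parsimonious ingroup topology: ((((Taxon 2,Taxon 9),Taxon 8),Taxon 4),Taxon 5).
Taxon 2 and Taxon 9 form a cherry on this tree, so they are sister taxa.

Taxon 9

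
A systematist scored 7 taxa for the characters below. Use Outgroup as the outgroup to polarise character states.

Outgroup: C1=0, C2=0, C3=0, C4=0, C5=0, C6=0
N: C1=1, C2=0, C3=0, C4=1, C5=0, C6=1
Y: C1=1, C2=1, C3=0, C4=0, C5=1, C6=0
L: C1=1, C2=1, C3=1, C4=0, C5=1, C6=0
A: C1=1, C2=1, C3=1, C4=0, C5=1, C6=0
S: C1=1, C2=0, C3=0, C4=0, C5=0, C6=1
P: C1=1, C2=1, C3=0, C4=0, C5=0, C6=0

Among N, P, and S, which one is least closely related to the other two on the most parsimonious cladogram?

The outgroup has state '0' for every character, so '1' is the derived state throughout.
All ingroup taxa share the derived state '1' for C1; it defines the ingroup but does not resolve relationships within it.
C2: derived state '1' in A, L, P, and Y only — synapomorphy for {A, L, P, Y}.
C3 (derived state '1') is shared by A and L — a synapomorphy uniting that clade.
C4 (derived state '1') is unique to N (autapomorphy; uninformative for grouping).
C5 (derived state '1') is shared by A, L, and Y — a synapomorphy uniting that clade.
C6 (derived state '1') is shared by N and S — a synapomorphy uniting that clade.
Most parsimonious ingroup topology: ((N,S),((Y,(L,A)),P)).
N and S share a more recent common ancestor with each other than either does with P, so P is the least closely related of the three.

P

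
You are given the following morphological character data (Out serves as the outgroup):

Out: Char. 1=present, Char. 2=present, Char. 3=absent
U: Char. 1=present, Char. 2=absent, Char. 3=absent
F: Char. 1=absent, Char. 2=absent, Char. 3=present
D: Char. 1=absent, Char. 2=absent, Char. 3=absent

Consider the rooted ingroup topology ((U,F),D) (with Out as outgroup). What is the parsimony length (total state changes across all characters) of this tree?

4

Map each character onto ((U,F),D) (rooted by Out) and count the minimum state changes it requires (Fitch parsimony):
Char. 1: 2; Char. 2: 1; Char. 3: 1.
Total tree length = 4.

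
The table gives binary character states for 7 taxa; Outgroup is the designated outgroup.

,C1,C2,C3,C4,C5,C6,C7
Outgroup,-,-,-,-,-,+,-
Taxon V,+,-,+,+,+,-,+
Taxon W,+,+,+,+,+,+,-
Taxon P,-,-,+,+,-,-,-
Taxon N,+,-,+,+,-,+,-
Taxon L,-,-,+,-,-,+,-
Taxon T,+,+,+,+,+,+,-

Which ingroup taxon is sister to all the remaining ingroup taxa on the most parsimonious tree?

Character polarity is set by the outgroup: the derived state is whichever differs from the outgroup's state, so for C6 the derived state is '-', and for the remaining characters it is '+'.
C1: derived state '+' in Taxon N, Taxon T, Taxon V, and Taxon W only — synapomorphy for {Taxon N, Taxon T, Taxon V, Taxon W}.
C2: derived state '+' in Taxon T and Taxon W only — synapomorphy for {Taxon T, Taxon W}.
C3 (derived state '+') is shared by all ingroup taxa — unites the whole ingroup.
Only Taxon N, Taxon P, Taxon T, Taxon V, and Taxon W show the derived state '+' for C4, supporting them as a clade.
Only Taxon T, Taxon V, and Taxon W show the derived state '+' for C5, supporting them as a clade.
C6 groups Taxon P and Taxon V, which is incompatible with the clades supported by the remaining characters; treating it as convergent (homoplasy) costs fewer steps than any alternative tree.
C7 (derived state '+') is unique to Taxon V (autapomorphy; uninformative for grouping).
Most parsimonious ingroup topology: ((((Taxon V,(Taxon W,Taxon T)),Taxon N),Taxon P),Taxon L).
Taxon L is sister to the clade containing all other ingroup taxa, so it is the earliest-diverging (most basal) ingroup lineage.

Taxon L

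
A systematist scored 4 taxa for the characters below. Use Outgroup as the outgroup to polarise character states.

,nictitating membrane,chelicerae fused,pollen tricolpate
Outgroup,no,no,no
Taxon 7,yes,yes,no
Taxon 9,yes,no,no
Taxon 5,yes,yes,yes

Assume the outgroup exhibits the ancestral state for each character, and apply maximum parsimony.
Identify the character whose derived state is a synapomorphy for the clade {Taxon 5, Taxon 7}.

chelicerae fused

The outgroup has state 'no' for every character, so 'yes' is the derived state throughout.
All ingroup taxa share the derived state 'yes' for nictitating membrane; it defines the ingroup but does not resolve relationships within it.
chelicerae fused (derived state 'yes') is shared by Taxon 5 and Taxon 7 — a synapomorphy uniting that clade.
pollen tricolpate (derived state 'yes') is unique to Taxon 5 (autapomorphy; uninformative for grouping).
Most parsimonious ingroup topology: ((Taxon 7,Taxon 5),Taxon 9).
The clade {Taxon 5, Taxon 7} is supported by chelicerae fused: its derived state 'yes' occurs in exactly those taxa and in no other taxon (including the outgroup).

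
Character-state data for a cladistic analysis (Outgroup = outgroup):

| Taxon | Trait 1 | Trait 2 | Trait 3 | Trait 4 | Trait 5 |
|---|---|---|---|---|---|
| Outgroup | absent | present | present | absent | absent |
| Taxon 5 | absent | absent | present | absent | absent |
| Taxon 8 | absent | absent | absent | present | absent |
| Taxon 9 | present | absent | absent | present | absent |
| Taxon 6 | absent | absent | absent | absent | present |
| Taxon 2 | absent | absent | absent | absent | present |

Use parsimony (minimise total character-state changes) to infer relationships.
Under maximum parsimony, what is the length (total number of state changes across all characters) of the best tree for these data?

Character polarity is set by the outgroup: the derived state is whichever differs from the outgroup's state, so for Trait 2, Trait 3 the derived state is 'absent', and for the remaining characters it is 'present'.
Trait 1 (derived state 'present') is unique to Taxon 9 (autapomorphy; uninformative for grouping).
Trait 2 (derived state 'absent') is shared by all ingroup taxa — unites the whole ingroup.
Only Taxon 2, Taxon 6, Taxon 8, and Taxon 9 show the derived state 'absent' for Trait 3, supporting them as a clade.
Only Taxon 8 and Taxon 9 show the derived state 'present' for Trait 4, supporting them as a clade.
Only Taxon 2 and Taxon 6 show the derived state 'present' for Trait 5, supporting them as a clade.
Most parsimonious ingroup topology: (((Taxon 6,Taxon 2),(Taxon 9,Taxon 8)),Taxon 5).
Changes per character on this tree: Trait 1: 1; Trait 2: 1; Trait 3: 1; Trait 4: 1; Trait 5: 1.
Total = 5.

5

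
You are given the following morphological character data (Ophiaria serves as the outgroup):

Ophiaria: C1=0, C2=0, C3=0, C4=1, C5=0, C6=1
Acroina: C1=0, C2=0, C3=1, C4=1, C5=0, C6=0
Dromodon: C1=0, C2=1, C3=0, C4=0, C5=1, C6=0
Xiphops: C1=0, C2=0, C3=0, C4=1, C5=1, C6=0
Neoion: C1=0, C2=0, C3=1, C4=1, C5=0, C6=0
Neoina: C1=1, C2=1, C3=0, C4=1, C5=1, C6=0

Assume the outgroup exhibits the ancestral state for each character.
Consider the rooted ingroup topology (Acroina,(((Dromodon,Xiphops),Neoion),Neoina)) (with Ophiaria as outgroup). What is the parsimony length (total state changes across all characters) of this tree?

Map each character onto (Acroina,(((Dromodon,Xiphops),Neoion),Neoina)) (rooted by Ophiaria) and count the minimum state changes it requires (Fitch parsimony):
C1: 1; C2: 2; C3: 2; C4: 1; C5: 2; C6: 1.
Total tree length = 9.

9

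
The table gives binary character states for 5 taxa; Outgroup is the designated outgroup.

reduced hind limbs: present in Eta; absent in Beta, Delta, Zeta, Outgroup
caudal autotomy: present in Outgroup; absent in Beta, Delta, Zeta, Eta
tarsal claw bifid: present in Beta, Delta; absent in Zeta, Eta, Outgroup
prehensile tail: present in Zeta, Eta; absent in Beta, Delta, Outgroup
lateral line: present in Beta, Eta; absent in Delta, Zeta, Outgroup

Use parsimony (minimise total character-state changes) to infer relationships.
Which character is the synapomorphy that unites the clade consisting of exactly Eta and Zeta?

Character polarity is set by the outgroup: the derived state is whichever differs from the outgroup's state, so for caudal autotomy the derived state is 'absent', and for the remaining characters it is 'present'.
reduced hind limbs (derived state 'present') is unique to Eta (autapomorphy; uninformative for grouping).
All ingroup taxa share the derived state 'absent' for caudal autotomy; it defines the ingroup but does not resolve relationships within it.
tarsal claw bifid (derived state 'present') is shared by Beta and Delta — a synapomorphy uniting that clade.
prehensile tail: derived state 'present' in Eta and Zeta only — synapomorphy for {Eta, Zeta}.
lateral line (state 'present') occurs in Beta and Eta but conflicts with the nesting implied by the other characters — most parsimoniously interpreted as homoplasy.
Most parsimonious ingroup topology: ((Beta,Delta),(Zeta,Eta)).
The clade {Eta, Zeta} is supported by prehensile tail: its derived state 'present' occurs in exactly those taxa and in no other taxon (including the outgroup).

prehensile tail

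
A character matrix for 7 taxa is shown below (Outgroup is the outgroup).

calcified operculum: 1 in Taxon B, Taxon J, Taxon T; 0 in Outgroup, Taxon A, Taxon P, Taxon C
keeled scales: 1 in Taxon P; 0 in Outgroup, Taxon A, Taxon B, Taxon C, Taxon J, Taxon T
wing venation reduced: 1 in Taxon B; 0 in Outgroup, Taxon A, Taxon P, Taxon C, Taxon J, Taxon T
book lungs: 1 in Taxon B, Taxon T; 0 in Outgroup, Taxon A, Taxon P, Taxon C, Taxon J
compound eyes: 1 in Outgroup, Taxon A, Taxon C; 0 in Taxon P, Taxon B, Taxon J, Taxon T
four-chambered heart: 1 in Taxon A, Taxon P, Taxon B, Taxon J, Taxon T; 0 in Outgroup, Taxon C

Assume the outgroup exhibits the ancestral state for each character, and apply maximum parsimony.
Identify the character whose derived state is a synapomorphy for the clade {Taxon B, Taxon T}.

Character polarity is set by the outgroup: the derived state is whichever differs from the outgroup's state, so for compound eyes the derived state is '0', and for the remaining characters it is '1'.
calcified operculum: derived state '1' in Taxon B, Taxon J, and Taxon T only — synapomorphy for {Taxon B, Taxon J, Taxon T}.
keeled scales: derived state '1' in Taxon P only — an autapomorphy, so it tells us nothing about relationships among taxa.
wing venation reduced: derived state '1' in Taxon B only — an autapomorphy, so it tells us nothing about relationships among taxa.
Only Taxon B and Taxon T show the derived state '1' for book lungs, supporting them as a clade.
compound eyes: derived state '0' in Taxon B, Taxon J, Taxon P, and Taxon T only — synapomorphy for {Taxon B, Taxon J, Taxon P, Taxon T}.
Only Taxon A, Taxon B, Taxon J, Taxon P, and Taxon T show the derived state '1' for four-chambered heart, supporting them as a clade.
Most parsimonious ingroup topology: ((Taxon A,(Taxon P,((Taxon B,Taxon T),Taxon J))),Taxon C).
The clade {Taxon B, Taxon T} is supported by book lungs: its derived state '1' occurs in exactly those taxa and in no other taxon (including the outgroup).

book lungs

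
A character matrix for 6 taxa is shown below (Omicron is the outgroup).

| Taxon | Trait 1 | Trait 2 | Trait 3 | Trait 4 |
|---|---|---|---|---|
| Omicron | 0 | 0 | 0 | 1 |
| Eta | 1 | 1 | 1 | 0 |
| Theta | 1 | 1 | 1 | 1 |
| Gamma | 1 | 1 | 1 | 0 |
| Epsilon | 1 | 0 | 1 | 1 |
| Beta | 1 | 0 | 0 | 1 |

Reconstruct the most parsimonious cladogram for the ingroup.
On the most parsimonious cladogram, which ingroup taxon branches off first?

Beta

Character polarity is set by the outgroup: the derived state is whichever differs from the outgroup's state, so for Trait 4 the derived state is '0', and for the remaining characters it is '1'.
Trait 1 (derived state '1') is shared by all ingroup taxa — unites the whole ingroup.
Trait 2 (derived state '1') is shared by Eta, Gamma, and Theta — a synapomorphy uniting that clade.
Trait 3: derived state '1' in Epsilon, Eta, Gamma, and Theta only — synapomorphy for {Epsilon, Eta, Gamma, Theta}.
Trait 4: derived state '0' in Eta and Gamma only — synapomorphy for {Eta, Gamma}.
Most parsimonious ingroup topology: ((((Eta,Gamma),Theta),Epsilon),Beta).
Beta is sister to the clade containing all other ingroup taxa, so it is the earliest-diverging (most basal) ingroup lineage.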